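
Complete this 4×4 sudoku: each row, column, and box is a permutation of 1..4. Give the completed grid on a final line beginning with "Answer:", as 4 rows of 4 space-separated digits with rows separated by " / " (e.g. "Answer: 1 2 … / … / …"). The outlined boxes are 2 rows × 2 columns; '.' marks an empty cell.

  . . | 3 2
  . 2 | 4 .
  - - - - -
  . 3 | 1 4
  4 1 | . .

Step 1. [r2c1∈{1,3}] row 2 places 3 nowhere but r2c1. So r2c1=3.
Step 2. [r3c1∈{2}] r3c1 has the single candidate 2 ⇒ r3c1=2.
Step 3. [r4c4∈{3}] r4c4 is down to just 3. So r4c4=3.
Step 4. [r2c4∈{1}] r2c4 is down to just 1. So r2c4=1.
Step 5. [r4c3∈{2}] only 2 remains possible at r4c3 ⇒ r4c3=2.
Step 6. [r1c1∈{1}] nothing but 1 survives at r1c1 ⇒ r1c1=1.
Step 7. [r1c2∈{4}] nothing but 4 survives at r1c2. So r1c2=4.

Answer: 1 4 3 2 / 3 2 4 1 / 2 3 1 4 / 4 1 2 3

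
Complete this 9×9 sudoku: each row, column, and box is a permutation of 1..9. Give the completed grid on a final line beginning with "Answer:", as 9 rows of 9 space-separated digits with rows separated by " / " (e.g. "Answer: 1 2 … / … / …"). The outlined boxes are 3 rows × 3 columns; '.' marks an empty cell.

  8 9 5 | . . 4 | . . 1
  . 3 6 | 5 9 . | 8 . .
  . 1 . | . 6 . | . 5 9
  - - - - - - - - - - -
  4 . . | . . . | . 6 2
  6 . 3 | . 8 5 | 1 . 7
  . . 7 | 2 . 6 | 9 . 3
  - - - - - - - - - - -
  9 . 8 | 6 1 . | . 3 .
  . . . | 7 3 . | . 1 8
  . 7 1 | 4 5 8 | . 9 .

Step 1. [r1c7∈{2,3,6,7}] across row 1, 6 lands solely at r1c7 ⇒ r1c7=6.
Step 2. [r7c6∈{2}] nothing but 2 survives at r7c6 ⇒ r7c6=2.
Step 3. [r3c7∈{2,3,4,7}] 3 has one home in col 7: r3c7. So r3c7=3.
Step 4. [r7c9∈{4,5}] across col 9, 5 lands solely at r7c9. So r7c9=5.
Step 5. [r4c6∈{1,3,7,9}] 3 has one home in col 6: r4c6 ⇒ r4c6=3.
Step 6. [r3c6∈{7}] r3c6 has the single candidate 7, so r3c6=7.
Step 7. [r3c1∈{2}] r3c1 is down to just 2 ⇒ r3c1=2.
Step 8. [r8c2∈{2,4,5,6}] in row 8, 6 fits only at r8c2 ⇒ r8c2=6.
Step 9. [r2c8∈{2,4,7}] r2c8 is the only open cell in row 2 admitting 2. So r2c8=2.
Step 10. [r4c2∈{5,8}] r4c2 is the only open cell in row 4 admitting 8, so r4c2=8.
Step 11. [r8c3∈{2,4}] across col 3, 2 lands solely at r8c3 ⇒ r8c3=2.
Step 12. [r5c4∈{9}] r5c4 is down to just 9. So r5c4=9.
Step 13. [r6c8∈{4,8}] row 6 places 8 nowhere but r6c8 ⇒ r6c8=8.
Step 14. [r7c2∈{4}] r7c2 is down to just 4 ⇒ r7c2=4.
Step 15. [r6c1∈{1,5}] 1 has one home in row 6: r6c1, so r6c1=1.
Step 16. [r3c4∈{8}] only 8 remains possible at r3c4 ⇒ r3c4=8.
Step 17. [r8c7∈{4}] nothing but 4 survives at r8c7 ⇒ r8c7=4.
Step 18. [r9c9∈{6}] r9c9 has the single candidate 6, so r9c9=6.
Step 19. [r4c4∈{1}] r4c4's peers cover all but 1. So r4c4=1.
Step 20. [r3c3∈{4}] nothing but 4 survives at r3c3, so r3c3=4.
Step 21. [r9c1∈{3}] nothing but 3 survives at r9c1 ⇒ r9c1=3.
Step 22. [r4c7∈{5}] r4c7's peers cover all but 5, so r4c7=5.
Step 23. [r2c6∈{1}] r2c6 is down to just 1 ⇒ r2c6=1.
Step 24. [r6c2∈{5}] r6c2's peers cover all but 5 ⇒ r6c2=5.
Step 25. [r4c5∈{7}] r4c5 is down to just 7 ⇒ r4c5=7.
Step 26. [r6c5∈{4}] r6c5 is down to just 4 ⇒ r6c5=4.
Step 27. [r8c6∈{9}] r8c6's peers cover all but 9. So r8c6=9.
Step 28. [r5c2∈{2}] nothing but 2 survives at r5c2, so r5c2=2.
Step 29. [r1c8∈{7}] only 7 remains possible at r1c8. So r1c8=7.
Step 30. [r1c4∈{3}] r1c4 is down to just 3 ⇒ r1c4=3.
Step 31. [r5c8∈{4}] only 4 remains possible at r5c8, so r5c8=4.
Step 32. [r2c9∈{4}] only 4 remains possible at r2c9 ⇒ r2c9=4.
Step 33. [r9c7∈{2}] nothing but 2 survives at r9c7, so r9c7=2.
Step 34. [r1c5∈{2}] r1c5's peers cover all but 2. So r1c5=2.
Step 35. [r8c1∈{5}] r8c1's peers cover all but 5. So r8c1=5.
Step 36. [r2c1∈{7}] r2c1 is down to just 7 ⇒ r2c1=7.
Step 37. [r7c7∈{7}] nothing but 7 survives at r7c7 ⇒ r7c7=7.
Step 38. [r4c3∈{9}] only 9 remains possible at r4c3, so r4c3=9.

Answer: 8 9 5 3 2 4 6 7 1 / 7 3 6 5 9 1 8 2 4 / 2 1 4 8 6 7 3 5 9 / 4 8 9 1 7 3 5 6 2 / 6 2 3 9 8 5 1 4 7 / 1 5 7 2 4 6 9 8 3 / 9 4 8 6 1 2 7 3 5 / 5 6 2 7 3 9 4 1 8 / 3 7 1 4 5 8 2 9 6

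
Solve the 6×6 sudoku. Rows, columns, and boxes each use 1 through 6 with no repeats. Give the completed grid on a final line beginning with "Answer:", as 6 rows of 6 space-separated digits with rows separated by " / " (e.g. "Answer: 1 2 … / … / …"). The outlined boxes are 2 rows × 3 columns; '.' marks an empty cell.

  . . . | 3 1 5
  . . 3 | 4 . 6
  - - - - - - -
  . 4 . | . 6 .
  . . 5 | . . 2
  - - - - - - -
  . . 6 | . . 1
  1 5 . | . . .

Step 1. [r6c6∈{3,4}] in col 6, 4 fits only at r6c6, so r6c6=4.
Step 2. [r6c3∈{2}] nothing but 2 survives at r6c3 ⇒ r6c3=2.
Step 3. [r5c5∈{2,3,5}] in col 5, 5 fits only at r5c5 ⇒ r5c5=5.
Step 4. [r3c1∈{2,3}] 2 has one home in row 3: r3c1. So r3c1=2.
Step 5. [r3c3∈{1}] only 1 remains possible at r3c3 ⇒ r3c3=1.
Step 6. [r5c2∈{3}] r5c2 has the single candidate 3, so r5c2=3.
Step 7. [r4c1∈{3,6}] across col 1, 3 lands solely at r4c1, so r4c1=3.
Step 8. [r1c1∈{4,6}] in col 1, 6 fits only at r1c1, so r1c1=6.
Step 9. [r2c2∈{1,2}] row 2 places 1 nowhere but r2c2 ⇒ r2c2=1.
Step 10. [r5c1∈{4}] nothing but 4 survives at r5c1 ⇒ r5c1=4.
Step 11. [r4c5∈{4}] r4c5 has the single candidate 4 ⇒ r4c5=4.
Step 12. [r6c4∈{6}] r6c4's peers cover all but 6. So r6c4=6.
Step 13. [r1c2∈{2}] r1c2 is down to just 2. So r1c2=2.
Step 14. [r3c6∈{3}] r3c6 is down to just 3, so r3c6=3.
Step 15. [r2c5∈{2}] nothing but 2 survives at r2c5 ⇒ r2c5=2.
Step 16. [r1c3∈{4}] r1c3 is down to just 4. So r1c3=4.
Step 17. [r6c5∈{3}] r6c5 has the single candidate 3 ⇒ r6c5=3.
Step 18. [r4c2∈{6}] only 6 remains possible at r4c2 ⇒ r4c2=6.
Step 19. [r2c1∈{5}] r2c1 is down to just 5, so r2c1=5.
Step 20. [r3c4∈{5}] r3c4's peers cover all but 5. So r3c4=5.
Step 21. [r5c4∈{2}] nothing but 2 survives at r5c4, so r5c4=2.
Step 22. [r4c4∈{1}] nothing but 1 survives at r4c4 ⇒ r4c4=1.

Answer: 6 2 4 3 1 5 / 5 1 3 4 2 6 / 2 4 1 5 6 3 / 3 6 5 1 4 2 / 4 3 6 2 5 1 / 1 5 2 6 3 4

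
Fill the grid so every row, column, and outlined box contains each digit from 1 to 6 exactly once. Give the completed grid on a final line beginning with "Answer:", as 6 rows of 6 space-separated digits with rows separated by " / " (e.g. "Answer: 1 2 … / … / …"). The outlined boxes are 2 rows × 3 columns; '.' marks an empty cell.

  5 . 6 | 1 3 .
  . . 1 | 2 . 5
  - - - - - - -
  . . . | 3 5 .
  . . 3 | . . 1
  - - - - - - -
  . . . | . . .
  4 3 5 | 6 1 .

Step 1. [r5c3∈{2}] only 2 remains possible at r5c3. So r5c3=2.
Step 2. [r4c5∈{2,4,6}] 2 has one home in col 5: r4c5, so r4c5=2.
Step 3. [r4c1∈{6}] r4c1 is down to just 6, so r4c1=6.
Step 4. [r2c2∈{4}] nothing but 4 survives at r2c2, so r2c2=4.
Step 5. [r5c5∈{4}] r5c5 is down to just 4 ⇒ r5c5=4.
Step 6. [r5c1∈{1}] nothing but 1 survives at r5c1 ⇒ r5c1=1.
Step 7. [r1c2∈{2}] r1c2 has the single candidate 2, so r1c2=2.
Step 8. [r1c6∈{4}] nothing but 4 survives at r1c6, so r1c6=4.
Step 9. [r6c6∈{2}] only 2 remains possible at r6c6. So r6c6=2.
Step 10. [r3c6∈{6}] r3c6 has the single candidate 6 ⇒ r3c6=6.
Step 11. [r5c6∈{3}] r5c6 has the single candidate 3 ⇒ r5c6=3.
Step 12. [r5c2∈{6}] only 6 remains possible at r5c2. So r5c2=6.
Step 13. [r3c3∈{4}] only 4 remains possible at r3c3, so r3c3=4.
Step 14. [r4c2∈{5}] r4c2's peers cover all but 5. So r4c2=5.
Step 15. [r3c1∈{2}] only 2 remains possible at r3c1, so r3c1=2.
Step 16. [r2c1∈{3}] r2c1 has the single candidate 3. So r2c1=3.
Step 17. [r5c4∈{5}] r5c4's peers cover all but 5 ⇒ r5c4=5.
Step 18. [r3c2∈{1}] r3c2 has the single candidate 1, so r3c2=1.
Step 19. [r2c5∈{6}] only 6 remains possible at r2c5, so r2c5=6.
Step 20. [r4c4∈{4}] nothing but 4 survives at r4c4 ⇒ r4c4=4.

Answer: 5 2 6 1 3 4 / 3 4 1 2 6 5 / 2 1 4 3 5 6 / 6 5 3 4 2 1 / 1 6 2 5 4 3 / 4 3 5 6 1 2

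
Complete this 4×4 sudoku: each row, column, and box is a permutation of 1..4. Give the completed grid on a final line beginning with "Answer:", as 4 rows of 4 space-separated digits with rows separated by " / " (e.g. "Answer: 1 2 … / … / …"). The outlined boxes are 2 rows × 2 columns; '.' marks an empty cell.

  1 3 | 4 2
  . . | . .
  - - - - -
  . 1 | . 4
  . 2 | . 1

Step 1. [r4c3∈{3}] r4c3 has the single candidate 3 ⇒ r4c3=3.
Step 2. [r2c1∈{2,4}] across row 2, 2 lands solely at r2c1 ⇒ r2c1=2.
Step 3. [r2c3∈{1}] r2c3's peers cover all but 1, so r2c3=1.
Step 4. [r2c4∈{3}] r2c4 is down to just 3 ⇒ r2c4=3.
Step 5. [r2c2∈{4}] r2c2 is down to just 4, so r2c2=4.
Step 6. [r4c1∈{4}] r4c1 has the single candidate 4. So r4c1=4.
Step 7. [r3c3∈{2}] r3c3 is down to just 2 ⇒ r3c3=2.
Step 8. [r3c1∈{3}] nothing but 3 survives at r3c1 ⇒ r3c1=3.

Answer: 1 3 4 2 / 2 4 1 3 / 3 1 2 4 / 4 2 3 1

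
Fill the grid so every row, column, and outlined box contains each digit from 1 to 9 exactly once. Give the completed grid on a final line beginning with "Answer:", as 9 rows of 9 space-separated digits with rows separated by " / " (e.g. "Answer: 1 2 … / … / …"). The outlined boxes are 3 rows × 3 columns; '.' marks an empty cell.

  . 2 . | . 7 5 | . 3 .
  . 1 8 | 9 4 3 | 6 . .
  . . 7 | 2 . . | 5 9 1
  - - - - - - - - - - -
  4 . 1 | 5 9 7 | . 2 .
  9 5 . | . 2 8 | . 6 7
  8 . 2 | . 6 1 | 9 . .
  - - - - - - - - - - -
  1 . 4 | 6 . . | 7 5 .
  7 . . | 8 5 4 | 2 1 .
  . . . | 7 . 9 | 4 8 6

Step 1. [r9c2∈{3}] nothing but 3 survives at r9c2 ⇒ r9c2=3.
Step 2. [r8c9∈{3,9}] row 8 places 3 nowhere but r8c9. So r8c9=3.
Step 3. [r1c1∈{6}] nothing but 6 survives at r1c1, so r1c1=6.
Step 4. [r6c4∈{3,4}] across row 6, 3 lands solely at r6c4. So r6c4=3.
Step 5. [r1c7∈{8}] r1c7 has the single candidate 8 ⇒ r1c7=8.
Step 6. [r8c3∈{6,9}] in col 3, 6 fits only at r8c3. So r8c3=6.
Step 7. [r6c8∈{4}] nothing but 4 survives at r6c8. So r6c8=4.
Step 8. [r5c7∈{1,3}] r5c7 is the only open cell in row 5 admitting 1. So r5c7=1.
Step 9. [r9c3∈{5}] r9c3's peers cover all but 5, so r9c3=5.
Step 10. [r7c2∈{8,9}] 8 has one home in row 7: r7c2, so r7c2=8.
Step 11. [r3c6∈{6}] nothing but 6 survives at r3c6, so r3c6=6.
Step 12. [r2c9∈{2}] r2c9 is down to just 2, so r2c9=2.
Step 13. [r8c2∈{9}] r8c2 has the single candidate 9, so r8c2=9.
Step 14. [r7c6∈{2}] r7c6 is down to just 2. So r7c6=2.
Step 15. [r9c1∈{2}] nothing but 2 survives at r9c1. So r9c1=2.
Step 16. [r2c8∈{7}] only 7 remains possible at r2c8. So r2c8=7.
Step 17. [r1c4∈{1}] r1c4 has the single candidate 1 ⇒ r1c4=1.
Step 18. [r7c9∈{9}] r7c9 is down to just 9. So r7c9=9.
Step 19. [r2c1∈{5}] r2c1 has the single candidate 5 ⇒ r2c1=5.
Step 20. [r9c5∈{1}] only 1 remains possible at r9c5 ⇒ r9c5=1.
Step 21. [r5c3∈{3}] r5c3's peers cover all but 3, so r5c3=3.
Step 22. [r7c5∈{3}] nothing but 3 survives at r7c5 ⇒ r7c5=3.
Step 23. [r5c4∈{4}] only 4 remains possible at r5c4. So r5c4=4.
Step 24. [r3c2∈{4}] r3c2 is down to just 4, so r3c2=4.
Step 25. [r3c1∈{3}] r3c1's peers cover all but 3. So r3c1=3.
Step 26. [r6c9∈{5}] nothing but 5 survives at r6c9, so r6c9=5.
Step 27. [r1c3∈{9}] only 9 remains possible at r1c3. So r1c3=9.
Step 28. [r4c2∈{6}] r4c2 has the single candidate 6, so r4c2=6.
Step 29. [r3c5∈{8}] only 8 remains possible at r3c5, so r3c5=8.
Step 30. [r4c7∈{3}] r4c7's peers cover all but 3. So r4c7=3.
Step 31. [r1c9∈{4}] nothing but 4 survives at r1c9 ⇒ r1c9=4.
Step 32. [r4c9∈{8}] r4c9's peers cover all but 8. So r4c9=8.
Step 33. [r6c2∈{7}] r6c2 has the single candidate 7, so r6c2=7.

Answer: 6 2 9 1 7 5 8 3 4 / 5 1 8 9 4 3 6 7 2 / 3 4 7 2 8 6 5 9 1 / 4 6 1 5 9 7 3 2 8 / 9 5 3 4 2 8 1 6 7 / 8 7 2 3 6 1 9 4 5 / 1 8 4 6 3 2 7 5 9 / 7 9 6 8 5 4 2 1 3 / 2 3 5 7 1 9 4 8 6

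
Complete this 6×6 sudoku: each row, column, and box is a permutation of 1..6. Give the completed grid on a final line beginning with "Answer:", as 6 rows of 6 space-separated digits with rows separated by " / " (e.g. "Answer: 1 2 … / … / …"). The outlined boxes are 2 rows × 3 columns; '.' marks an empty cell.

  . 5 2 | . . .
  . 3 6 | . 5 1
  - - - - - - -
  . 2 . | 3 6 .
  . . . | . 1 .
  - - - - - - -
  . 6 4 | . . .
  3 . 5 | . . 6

Step 1. [r2c4∈{2,4}] 2 has one home in row 2: r2c4 ⇒ r2c4=2.
Step 2. [r4c2∈{4}] nothing but 4 survives at r4c2. So r4c2=4.
Step 3. [r4c4∈{5}] only 5 remains possible at r4c4. So r4c4=5.
Step 4. [r5c1∈{1,2}] across col 1, 2 lands solely at r5c1 ⇒ r5c1=2.
Step 5. [r5c5∈{3}] r5c5's peers cover all but 3, so r5c5=3.
Step 6. [r1c5∈{4}] r1c5's peers cover all but 4. So r1c5=4.
Step 7. [r3c1∈{1,5}] 5 has one home in row 3: r3c1 ⇒ r3c1=5.
Step 8. [r5c4∈{1}] nothing but 1 survives at r5c4. So r5c4=1.
Step 9. [r3c3∈{1}] nothing but 1 survives at r3c3, so r3c3=1.
Step 10. [r6c2∈{1}] r6c2's peers cover all but 1. So r6c2=1.
Step 11. [r6c5∈{2}] r6c5 is down to just 2 ⇒ r6c5=2.
Step 12. [r4c3∈{3}] only 3 remains possible at r4c3, so r4c3=3.
Step 13. [r3c6∈{4}] r3c6's peers cover all but 4 ⇒ r3c6=4.
Step 14. [r1c4∈{6}] nothing but 6 survives at r1c4. So r1c4=6.
Step 15. [r4c1∈{6}] r4c1 is down to just 6, so r4c1=6.
Step 16. [r5c6∈{5}] r5c6 is down to just 5, so r5c6=5.
Step 17. [r4c6∈{2}] nothing but 2 survives at r4c6, so r4c6=2.
Step 18. [r1c1∈{1}] only 1 remains possible at r1c1, so r1c1=1.
Step 19. [r2c1∈{4}] r2c1 has the single candidate 4 ⇒ r2c1=4.
Step 20. [r1c6∈{3}] r1c6 is down to just 3. So r1c6=3.
Step 21. [r6c4∈{4}] r6c4 has the single candidate 4. So r6c4=4.

Answer: 1 5 2 6 4 3 / 4 3 6 2 5 1 / 5 2 1 3 6 4 / 6 4 3 5 1 2 / 2 6 4 1 3 5 / 3 1 5 4 2 6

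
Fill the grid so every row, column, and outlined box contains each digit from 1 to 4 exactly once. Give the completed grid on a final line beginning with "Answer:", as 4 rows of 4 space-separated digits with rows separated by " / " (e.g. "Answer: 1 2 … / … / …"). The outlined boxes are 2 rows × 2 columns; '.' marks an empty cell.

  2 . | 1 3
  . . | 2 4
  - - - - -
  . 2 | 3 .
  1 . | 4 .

Step 1. [r4c2∈{3}] r4c2 has the single candidate 3. So r4c2=3.
Step 2. [r3c1∈{4}] r3c1 has the single candidate 4 ⇒ r3c1=4.
Step 3. [r4c4∈{2}] r4c4 is down to just 2 ⇒ r4c4=2.
Step 4. [r2c1∈{3}] nothing but 3 survives at r2c1 ⇒ r2c1=3.
Step 5. [r1c2∈{4}] r1c2 is down to just 4. So r1c2=4.
Step 6. [r3c4∈{1}] nothing but 1 survives at r3c4 ⇒ r3c4=1.
Step 7. [r2c2∈{1}] nothing but 1 survives at r2c2 ⇒ r2c2=1.

Answer: 2 4 1 3 / 3 1 2 4 / 4 2 3 1 / 1 3 4 2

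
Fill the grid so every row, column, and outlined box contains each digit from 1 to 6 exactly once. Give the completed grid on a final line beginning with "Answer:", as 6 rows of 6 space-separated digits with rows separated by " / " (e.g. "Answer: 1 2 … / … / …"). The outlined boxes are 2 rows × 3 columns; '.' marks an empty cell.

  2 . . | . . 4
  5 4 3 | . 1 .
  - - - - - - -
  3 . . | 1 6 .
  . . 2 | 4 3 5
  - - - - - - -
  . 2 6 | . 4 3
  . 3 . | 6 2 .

Step 1. [r6c3∈{1,4,5}] across row 6, 5 lands solely at r6c3 ⇒ r6c3=5.
Step 2. [r5c1∈{1}] r5c1's peers cover all but 1 ⇒ r5c1=1.
Step 3. [r4c2∈{1,6}] 1 has one home in row 4: r4c2 ⇒ r4c2=1.
Step 4. [r5c4∈{5}] r5c4 has the single candidate 5 ⇒ r5c4=5.
Step 5. [r3c6∈{2}] only 2 remains possible at r3c6 ⇒ r3c6=2.
Step 6. [r1c2∈{6}] r1c2 is down to just 6 ⇒ r1c2=6.
Step 7. [r4c1∈{6}] only 6 remains possible at r4c1. So r4c1=6.
Step 8. [r1c4∈{3}] only 3 remains possible at r1c4, so r1c4=3.
Step 9. [r2c6∈{6}] r2c6 has the single candidate 6 ⇒ r2c6=6.
Step 10. [r2c4∈{2}] r2c4 is down to just 2. So r2c4=2.
Step 11. [r1c5∈{5}] r1c5 has the single candidate 5, so r1c5=5.
Step 12. [r6c6∈{1}] r6c6's peers cover all but 1 ⇒ r6c6=1.
Step 13. [r3c3∈{4}] r3c3's peers cover all but 4. So r3c3=4.
Step 14. [r6c1∈{4}] r6c1 has the single candidate 4 ⇒ r6c1=4.
Step 15. [r1c3∈{1}] r1c3's peers cover all but 1, so r1c3=1.
Step 16. [r3c2∈{5}] nothing but 5 survives at r3c2. So r3c2=5.

Answer: 2 6 1 3 5 4 / 5 4 3 2 1 6 / 3 5 4 1 6 2 / 6 1 2 4 3 5 / 1 2 6 5 4 3 / 4 3 5 6 2 1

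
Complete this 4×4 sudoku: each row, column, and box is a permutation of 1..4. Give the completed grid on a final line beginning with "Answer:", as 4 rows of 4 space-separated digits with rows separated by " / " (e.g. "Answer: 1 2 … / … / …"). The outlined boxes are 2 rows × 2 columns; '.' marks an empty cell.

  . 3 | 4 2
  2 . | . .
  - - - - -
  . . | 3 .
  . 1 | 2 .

Step 1. [r3c1∈{4}] nothing but 4 survives at r3c1 ⇒ r3c1=4.
Step 2. [r3c4∈{1}] nothing but 1 survives at r3c4, so r3c4=1.
Step 3. [r2c3∈{1}] r2c3 has the single candidate 1 ⇒ r2c3=1.
Step 4. [r2c2∈{4}] r2c2 is down to just 4, so r2c2=4.
Step 5. [r1c1∈{1}] r1c1 is down to just 1. So r1c1=1.
Step 6. [r4c4∈{4}] r4c4 has the single candidate 4. So r4c4=4.
Step 7. [r3c2∈{2}] r3c2 has the single candidate 2. So r3c2=2.
Step 8. [r2c4∈{3}] nothing but 3 survives at r2c4, so r2c4=3.
Step 9. [r4c1∈{3}] r4c1 is down to just 3, so r4c1=3.

Answer: 1 3 4 2 / 2 4 1 3 / 4 2 3 1 / 3 1 2 4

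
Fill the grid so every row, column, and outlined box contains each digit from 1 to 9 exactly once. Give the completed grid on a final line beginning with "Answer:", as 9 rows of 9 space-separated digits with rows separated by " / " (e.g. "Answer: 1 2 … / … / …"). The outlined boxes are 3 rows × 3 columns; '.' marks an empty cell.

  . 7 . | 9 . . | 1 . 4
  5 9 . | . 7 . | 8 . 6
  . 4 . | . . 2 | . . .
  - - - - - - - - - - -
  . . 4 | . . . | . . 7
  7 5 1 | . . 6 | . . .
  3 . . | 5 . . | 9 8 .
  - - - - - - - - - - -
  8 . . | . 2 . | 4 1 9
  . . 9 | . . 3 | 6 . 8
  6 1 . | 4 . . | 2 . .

Step 1. [r5c7∈{3}] only 3 remains possible at r5c7, so r5c7=3.
Step 2. [r5c5∈{4,8,9}] r5c5 is the only open cell in row 5 admitting 9, so r5c5=9.
Step 3. [r5c4∈{2,8}] 8 has one home in row 5: r5c4. So r5c4=8.
Step 4. [r4c4∈{1,2,3}] r4c4 is the only open cell in col 4 admitting 2, so r4c4=2.
Step 5. [r1c1∈{2}] r1c1's peers cover all but 2 ⇒ r1c1=2.
Step 6. [r2c3∈{3}] nothing but 3 survives at r2c3 ⇒ r2c3=3.
Step 7. [r3c4∈{1,3,6}] in col 4, 3 fits only at r3c4 ⇒ r3c4=3.
Step 8. [r3c9∈{5}] only 5 remains possible at r3c9 ⇒ r3c9=5.
Step 9. [r4c6∈{1}] nothing but 1 survives at r4c6 ⇒ r4c6=1.
Step 10. [r9c6∈{5,7,8,9}] in row 9, 9 fits only at r9c6. So r9c6=9.
Step 11. [r1c6∈{5,8}] 8 has one home in col 6: r1c6 ⇒ r1c6=8.
Step 12. [r7c6∈{5,7}] 5 has one home in col 6: r7c6, so r7c6=5.
Step 13. [r8c8∈{5,7}] across row 8, 5 lands solely at r8c8. So r8c8=5.
Step 14. [r1c3∈{6}] r1c3 is down to just 6 ⇒ r1c3=6.
Step 15. [r9c8∈{3,7}] 7 has one home in box 9: r9c8, so r9c8=7.
Step 16. [r8c5∈{1}] only 1 remains possible at r8c5 ⇒ r8c5=1.
Step 17. [r6c2∈{2,6}] in row 6, 6 fits only at r6c2 ⇒ r6c2=6.
Step 18. [r5c9∈{2}] r5c9 is down to just 2, so r5c9=2.
Step 19. [r6c6∈{4,7}] in row 6, 7 fits only at r6c6. So r6c6=7.
Step 20. [r7c3∈{7}] r7c3 is down to just 7, so r7c3=7.
Step 21. [r6c5∈{4}] r6c5 has the single candidate 4, so r6c5=4.
Step 22. [r4c1∈{9}] only 9 remains possible at r4c1, so r4c1=9.
Step 23. [r7c4∈{6}] r7c4 has the single candidate 6. So r7c4=6.
Step 24. [r2c6∈{4}] only 4 remains possible at r2c6. So r2c6=4.
Step 25. [r2c4∈{1}] only 1 remains possible at r2c4, so r2c4=1.
Step 26. [r9c5∈{8}] nothing but 8 survives at r9c5. So r9c5=8.
Step 27. [r3c8∈{9}] r3c8 has the single candidate 9, so r3c8=9.
Step 28. [r9c9∈{3}] r9c9 has the single candidate 3. So r9c9=3.
Step 29. [r4c5∈{3}] r4c5 has the single candidate 3 ⇒ r4c5=3.
Step 30. [r3c7∈{7}] r3c7 has the single candidate 7, so r3c7=7.
Step 31. [r1c5∈{5}] r1c5's peers cover all but 5. So r1c5=5.
Step 32. [r8c4∈{7}] r8c4 has the single candidate 7. So r8c4=7.
Step 33. [r4c7∈{5}] nothing but 5 survives at r4c7, so r4c7=5.
Step 34. [r1c8∈{3}] r1c8's peers cover all but 3 ⇒ r1c8=3.
Step 35. [r3c1∈{1}] r3c1's peers cover all but 1. So r3c1=1.
Step 36. [r3c3∈{8}] r3c3's peers cover all but 8, so r3c3=8.
Step 37. [r2c8∈{2}] r2c8 has the single candidate 2. So r2c8=2.
Step 38. [r4c8∈{6}] nothing but 6 survives at r4c8. So r4c8=6.
Step 39. [r3c5∈{6}] r3c5's peers cover all but 6. So r3c5=6.
Step 40. [r5c8∈{4}] r5c8's peers cover all but 4, so r5c8=4.
Step 41. [r8c2∈{2}] r8c2 has the single candidate 2. So r8c2=2.
Step 42. [r8c1∈{4}] r8c1's peers cover all but 4. So r8c1=4.
Step 43. [r6c9∈{1}] r6c9's peers cover all but 1. So r6c9=1.
Step 44. [r9c3∈{5}] r9c3 is down to just 5. So r9c3=5.
Step 45. [r4c2∈{8}] nothing but 8 survives at r4c2, so r4c2=8.
Step 46. [r6c3∈{2}] r6c3's peers cover all but 2. So r6c3=2.
Step 47. [r7c2∈{3}] r7c2 has the single candidate 3, so r7c2=3.

Answer: 2 7 6 9 5 8 1 3 4 / 5 9 3 1 7 4 8 2 6 / 1 4 8 3 6 2 7 9 5 / 9 8 4 2 3 1 5 6 7 / 7 5 1 8 9 6 3 4 2 / 3 6 2 5 4 7 9 8 1 / 8 3 7 6 2 5 4 1 9 / 4 2 9 7 1 3 6 5 8 / 6 1 5 4 8 9 2 7 3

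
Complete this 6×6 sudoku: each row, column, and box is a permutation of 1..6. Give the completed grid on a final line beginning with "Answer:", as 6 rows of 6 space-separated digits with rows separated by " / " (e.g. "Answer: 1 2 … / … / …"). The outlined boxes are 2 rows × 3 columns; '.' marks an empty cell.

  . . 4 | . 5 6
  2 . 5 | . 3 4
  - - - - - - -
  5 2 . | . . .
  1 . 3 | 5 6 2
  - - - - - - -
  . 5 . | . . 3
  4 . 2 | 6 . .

Step 1. [r6c5∈{1}] only 1 remains possible at r6c5. So r6c5=1.
Step 2. [r2c4∈{1}] only 1 remains possible at r2c4. So r2c4=1.
Step 3. [r5c5∈{2,4}] col 5 places 2 nowhere but r5c5, so r5c5=2.
Step 4. [r3c5∈{4}] r3c5 has the single candidate 4, so r3c5=4.
Step 5. [r5c1∈{6}] nothing but 6 survives at r5c1 ⇒ r5c1=6.
Step 6. [r1c1∈{3}] r1c1 is down to just 3. So r1c1=3.
Step 7. [r6c2∈{3}] r6c2 has the single candidate 3, so r6c2=3.
Step 8. [r5c4∈{4}] nothing but 4 survives at r5c4. So r5c4=4.
Step 9. [r5c3∈{1}] nothing but 1 survives at r5c3 ⇒ r5c3=1.
Step 10. [r4c2∈{4}] only 4 remains possible at r4c2. So r4c2=4.
Step 11. [r1c4∈{2}] only 2 remains possible at r1c4 ⇒ r1c4=2.
Step 12. [r3c4∈{3}] r3c4 has the single candidate 3, so r3c4=3.
Step 13. [r2c2∈{6}] only 6 remains possible at r2c2 ⇒ r2c2=6.
Step 14. [r3c3∈{6}] only 6 remains possible at r3c3, so r3c3=6.
Step 15. [r3c6∈{1}] r3c6 has the single candidate 1 ⇒ r3c6=1.
Step 16. [r1c2∈{1}] r1c2's peers cover all but 1, so r1c2=1.
Step 17. [r6c6∈{5}] r6c6 has the single candidate 5. So r6c6=5.

Answer: 3 1 4 2 5 6 / 2 6 5 1 3 4 / 5 2 6 3 4 1 / 1 4 3 5 6 2 / 6 5 1 4 2 3 / 4 3 2 6 1 5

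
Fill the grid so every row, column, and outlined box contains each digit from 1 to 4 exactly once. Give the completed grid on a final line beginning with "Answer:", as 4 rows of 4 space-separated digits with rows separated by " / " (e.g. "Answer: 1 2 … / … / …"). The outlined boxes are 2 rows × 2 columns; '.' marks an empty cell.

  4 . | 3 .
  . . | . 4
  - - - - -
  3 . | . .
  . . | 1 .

Step 1. [r3c4∈{2}] r3c4 is down to just 2, so r3c4=2.
Step 2. [r1c2∈{1,2}] r1c2 is the only open cell in row 1 admitting 2, so r1c2=2.
Step 3. [r3c2∈{1,4}] in row 3, 1 fits only at r3c2 ⇒ r3c2=1.
Step 4. [r4c2∈{4}] r4c2 is down to just 4 ⇒ r4c2=4.
Step 5. [r3c3∈{4}] r3c3 is down to just 4, so r3c3=4.
Step 6. [r1c4∈{1}] nothing but 1 survives at r1c4. So r1c4=1.
Step 7. [r2c1∈{1}] r2c1 is down to just 1, so r2c1=1.
Step 8. [r2c3∈{2}] r2c3 is down to just 2 ⇒ r2c3=2.
Step 9. [r2c2∈{3}] only 3 remains possible at r2c2. So r2c2=3.
Step 10. [r4c1∈{2}] r4c1 has the single candidate 2 ⇒ r4c1=2.
Step 11. [r4c4∈{3}] r4c4 is down to just 3 ⇒ r4c4=3.

Answer: 4 2 3 1 / 1 3 2 4 / 3 1 4 2 / 2 4 1 3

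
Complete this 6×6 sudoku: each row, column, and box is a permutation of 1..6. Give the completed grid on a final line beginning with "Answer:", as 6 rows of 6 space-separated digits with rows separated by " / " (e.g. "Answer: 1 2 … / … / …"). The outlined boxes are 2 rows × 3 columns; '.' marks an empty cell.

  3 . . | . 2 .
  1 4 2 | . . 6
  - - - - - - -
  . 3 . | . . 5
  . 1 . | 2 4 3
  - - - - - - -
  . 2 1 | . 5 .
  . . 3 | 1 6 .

Step 1. [r5c6∈{4}] r5c6 has the single candidate 4. So r5c6=4.
Step 2. [r2c4∈{3,5}] row 2 places 5 nowhere but r2c4, so r2c4=5.
Step 3. [r3c1∈{2,4,6}] across row 3, 2 lands solely at r3c1, so r3c1=2.
Step 4. [r6c2∈{5}] nothing but 5 survives at r6c2, so r6c2=5.
Step 5. [r4c1∈{5,6}] in col 1, 5 fits only at r4c1 ⇒ r4c1=5.
Step 6. [r4c3∈{6}] only 6 remains possible at r4c3, so r4c3=6.
Step 7. [r1c4∈{4}] only 4 remains possible at r1c4, so r1c4=4.
Step 8. [r3c3∈{4}] r3c3 has the single candidate 4, so r3c3=4.
Step 9. [r1c6∈{1}] r1c6 has the single candidate 1, so r1c6=1.
Step 10. [r2c5∈{3}] only 3 remains possible at r2c5, so r2c5=3.
Step 11. [r6c1∈{4}] nothing but 4 survives at r6c1, so r6c1=4.
Step 12. [r1c2∈{6}] nothing but 6 survives at r1c2, so r1c2=6.
Step 13. [r3c4∈{6}] r3c4 is down to just 6, so r3c4=6.
Step 14. [r6c6∈{2}] nothing but 2 survives at r6c6, so r6c6=2.
Step 15. [r3c5∈{1}] nothing but 1 survives at r3c5, so r3c5=1.
Step 16. [r5c1∈{6}] r5c1's peers cover all but 6. So r5c1=6.
Step 17. [r1c3∈{5}] r1c3's peers cover all but 5 ⇒ r1c3=5.
Step 18. [r5c4∈{3}] nothing but 3 survives at r5c4, so r5c4=3.

Answer: 3 6 5 4 2 1 / 1 4 2 5 3 6 / 2 3 4 6 1 5 / 5 1 6 2 4 3 / 6 2 1 3 5 4 / 4 5 3 1 6 2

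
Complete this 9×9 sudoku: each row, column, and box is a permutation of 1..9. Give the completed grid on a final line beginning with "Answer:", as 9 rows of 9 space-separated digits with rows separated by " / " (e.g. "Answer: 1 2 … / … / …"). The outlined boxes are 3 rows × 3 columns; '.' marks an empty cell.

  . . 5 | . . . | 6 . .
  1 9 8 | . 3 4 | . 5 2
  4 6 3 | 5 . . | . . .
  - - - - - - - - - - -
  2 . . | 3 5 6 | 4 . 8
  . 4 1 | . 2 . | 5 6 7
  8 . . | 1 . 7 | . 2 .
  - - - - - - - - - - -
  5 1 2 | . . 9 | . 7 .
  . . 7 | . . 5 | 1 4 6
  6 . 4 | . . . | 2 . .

Step 1. [r8c5∈{8}] only 8 remains possible at r8c5. So r8c5=8.
Step 2. [r7c9∈{3}] r7c9's peers cover all but 3. So r7c9=3.
Step 3. [r6c9∈{9}] only 9 remains possible at r6c9. So r6c9=9.
Step 4. [r3c9∈{1}] only 1 remains possible at r3c9, so r3c9=1.
Step 5. [r3c7∈{7,8,9}] 9 has one home in col 7: r3c7, so r3c7=9.
Step 6. [r3c5∈{7}] r3c5's peers cover all but 7 ⇒ r3c5=7.
Step 7. [r3c6∈{2,8}] row 3 places 2 nowhere but r3c6, so r3c6=2.
Step 8. [r8c2∈{3}] r8c2 is down to just 3, so r8c2=3.
Step 9. [r5c4∈{8,9}] box 5 places 9 nowhere but r5c4. So r5c4=9.
Step 10. [r1c4∈{8}] only 8 remains possible at r1c4, so r1c4=8.
Step 11. [r1c6∈{1}] only 1 remains possible at r1c6 ⇒ r1c6=1.
Step 12. [r7c5∈{4,6}] across col 5, 6 lands solely at r7c5, so r7c5=6.
Step 13. [r7c7∈{8}] r7c7's peers cover all but 8, so r7c7=8.
Step 14. [r4c2∈{7}] only 7 remains possible at r4c2 ⇒ r4c2=7.
Step 15. [r5c6∈{8}] r5c6 is down to just 8 ⇒ r5c6=8.
Step 16. [r9c4∈{7}] nothing but 7 survives at r9c4, so r9c4=7.
Step 17. [r9c9∈{5}] r9c9 is down to just 5, so r9c9=5.
Step 18. [r1c2∈{2}] r1c2 has the single candidate 2, so r1c2=2.
Step 19. [r9c5∈{1}] only 1 remains possible at r9c5, so r9c5=1.
Step 20. [r1c9∈{4}] nothing but 4 survives at r1c9. So r1c9=4.
Step 21. [r9c6∈{3}] r9c6 has the single candidate 3. So r9c6=3.
Step 22. [r7c4∈{4}] only 4 remains possible at r7c4, so r7c4=4.
Step 23. [r9c8∈{9}] r9c8 is down to just 9 ⇒ r9c8=9.
Step 24. [r4c8∈{1}] r4c8 is down to just 1. So r4c8=1.
Step 25. [r6c2∈{5}] only 5 remains possible at r6c2, so r6c2=5.
Step 26. [r1c5∈{9}] only 9 remains possible at r1c5 ⇒ r1c5=9.
Step 27. [r1c8∈{3}] r1c8 has the single candidate 3, so r1c8=3.
Step 28. [r8c1∈{9}] only 9 remains possible at r8c1, so r8c1=9.
Step 29. [r5c1∈{3}] only 3 remains possible at r5c1 ⇒ r5c1=3.
Step 30. [r2c4∈{6}] only 6 remains possible at r2c4 ⇒ r2c4=6.
Step 31. [r2c7∈{7}] only 7 remains possible at r2c7. So r2c7=7.
Step 32. [r8c4∈{2}] nothing but 2 survives at r8c4. So r8c4=2.
Step 33. [r4c3∈{9}] r4c3 is down to just 9. So r4c3=9.
Step 34. [r3c8∈{8}] only 8 remains possible at r3c8. So r3c8=8.
Step 35. [r6c3∈{6}] r6c3 has the single candidate 6 ⇒ r6c3=6.
Step 36. [r6c7∈{3}] only 3 remains possible at r6c7, so r6c7=3.
Step 37. [r6c5∈{4}] r6c5 is down to just 4 ⇒ r6c5=4.
Step 38. [r9c2∈{8}] r9c2 has the single candidate 8, so r9c2=8.
Step 39. [r1c1∈{7}] r1c1 is down to just 7 ⇒ r1c1=7.

Answer: 7 2 5 8 9 1 6 3 4 / 1 9 8 6 3 4 7 5 2 / 4 6 3 5 7 2 9 8 1 / 2 7 9 3 5 6 4 1 8 / 3 4 1 9 2 8 5 6 7 / 8 5 6 1 4 7 3 2 9 / 5 1 2 4 6 9 8 7 3 / 9 3 7 2 8 5 1 4 6 / 6 8 4 7 1 3 2 9 5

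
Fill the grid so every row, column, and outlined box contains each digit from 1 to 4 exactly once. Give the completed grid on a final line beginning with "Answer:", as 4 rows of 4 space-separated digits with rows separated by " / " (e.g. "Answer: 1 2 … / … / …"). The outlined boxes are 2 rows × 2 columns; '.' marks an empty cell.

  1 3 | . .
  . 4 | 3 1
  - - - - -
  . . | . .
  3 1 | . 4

Step 1. [r4c3∈{2}] r4c3's peers cover all but 2. So r4c3=2.
Step 2. [r3c1∈{2,4}] across row 3, 4 lands solely at r3c1, so r3c1=4.
Step 3. [r3c3∈{1}] only 1 remains possible at r3c3. So r3c3=1.
Step 4. [r2c1∈{2}] r2c1's peers cover all but 2. So r2c1=2.
Step 5. [r1c4∈{2}] r1c4's peers cover all but 2. So r1c4=2.
Step 6. [r3c4∈{3}] r3c4 is down to just 3. So r3c4=3.
Step 7. [r3c2∈{2}] only 2 remains possible at r3c2, so r3c2=2.
Step 8. [r1c3∈{4}] r1c3 has the single candidate 4, so r1c3=4.

Answer: 1 3 4 2 / 2 4 3 1 / 4 2 1 3 / 3 1 2 4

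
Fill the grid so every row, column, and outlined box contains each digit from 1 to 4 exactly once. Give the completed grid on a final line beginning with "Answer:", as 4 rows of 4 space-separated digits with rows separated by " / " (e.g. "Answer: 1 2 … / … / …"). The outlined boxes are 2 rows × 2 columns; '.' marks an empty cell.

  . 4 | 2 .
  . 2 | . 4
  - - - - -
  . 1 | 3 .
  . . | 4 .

Step 1. [r2c1∈{1,3}] in row 2, 3 fits only at r2c1. So r2c1=3.
Step 2. [r3c4∈{2}] r3c4 has the single candidate 2. So r3c4=2.
Step 3. [r4c4∈{1}] r4c4 is down to just 1, so r4c4=1.
Step 4. [r2c3∈{1}] r2c3's peers cover all but 1, so r2c3=1.
Step 5. [r4c1∈{2}] r4c1 has the single candidate 2. So r4c1=2.
Step 6. [r4c2∈{3}] r4c2 is down to just 3. So r4c2=3.
Step 7. [r1c4∈{3}] r1c4's peers cover all but 3, so r1c4=3.
Step 8. [r1c1∈{1}] r1c1's peers cover all but 1, so r1c1=1.
Step 9. [r3c1∈{4}] r3c1 is down to just 4. So r3c1=4.

Answer: 1 4 2 3 / 3 2 1 4 / 4 1 3 2 / 2 3 4 1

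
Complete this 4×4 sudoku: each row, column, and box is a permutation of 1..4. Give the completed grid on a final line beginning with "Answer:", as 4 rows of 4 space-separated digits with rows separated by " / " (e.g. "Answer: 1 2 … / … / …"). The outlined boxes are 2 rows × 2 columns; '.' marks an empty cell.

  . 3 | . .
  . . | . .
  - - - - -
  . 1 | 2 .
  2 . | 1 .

Step 1. [r1c3∈{4}] only 4 remains possible at r1c3, so r1c3=4.
Step 2. [r4c4∈{3,4}] row 4 places 3 nowhere but r4c4. So r4c4=3.
Step 3. [r4c2∈{4}] only 4 remains possible at r4c2. So r4c2=4.
Step 4. [r1c1∈{1}] nothing but 1 survives at r1c1. So r1c1=1.
Step 5. [r1c4∈{2}] r1c4 has the single candidate 2 ⇒ r1c4=2.
Step 6. [r2c1∈{4}] r2c1 is down to just 4, so r2c1=4.
Step 7. [r3c1∈{3}] r3c1 has the single candidate 3. So r3c1=3.
Step 8. [r2c2∈{2}] nothing but 2 survives at r2c2. So r2c2=2.
Step 9. [r2c4∈{1}] nothing but 1 survives at r2c4, so r2c4=1.
Step 10. [r3c4∈{4}] r3c4 is down to just 4. So r3c4=4.
Step 11. [r2c3∈{3}] r2c3's peers cover all but 3. So r2c3=3.

Answer: 1 3 4 2 / 4 2 3 1 / 3 1 2 4 / 2 4 1 3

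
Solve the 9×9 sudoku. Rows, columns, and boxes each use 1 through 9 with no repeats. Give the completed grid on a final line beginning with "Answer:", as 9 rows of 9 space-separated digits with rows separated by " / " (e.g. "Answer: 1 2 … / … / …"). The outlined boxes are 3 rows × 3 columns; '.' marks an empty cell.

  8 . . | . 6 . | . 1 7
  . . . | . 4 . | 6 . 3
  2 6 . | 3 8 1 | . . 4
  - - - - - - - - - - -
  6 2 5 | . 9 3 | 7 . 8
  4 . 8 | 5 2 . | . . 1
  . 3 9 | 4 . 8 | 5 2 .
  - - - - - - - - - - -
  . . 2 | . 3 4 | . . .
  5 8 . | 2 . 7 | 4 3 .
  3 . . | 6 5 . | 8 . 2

Step 1. [r1c4∈{9}] r1c4's peers cover all but 9 ⇒ r1c4=9.
Step 2. [r8c9∈{6,9}] 9 has one home in row 8: r8c9 ⇒ r8c9=9.
Step 3. [r3c3∈{7}] nothing but 7 survives at r3c3. So r3c3=7.
Step 4. [r6c1∈{1,7}] r6c1 is the only open cell in box 4 admitting 1 ⇒ r6c1=1.
Step 5. [r7c1∈{7,9}] 7 has one home in col 1: r7c1 ⇒ r7c1=7.
Step 6. [r7c2∈{1,9}] across row 7, 9 lands solely at r7c2, so r7c2=9.
Step 7. [r2c3∈{1}] nothing but 1 survives at r2c3, so r2c3=1.
Step 8. [r3c8∈{5,9}] in row 3, 5 fits only at r3c8. So r3c8=5.
Step 9. [r2c6∈{2,5}] across row 2, 2 lands solely at r2c6. So r2c6=2.
Step 10. [r7c8∈{6}] only 6 remains possible at r7c8 ⇒ r7c8=6.
Step 11. [r3c7∈{9}] nothing but 9 survives at r3c7. So r3c7=9.
Step 12. [r9c3∈{4}] r9c3 has the single candidate 4, so r9c3=4.
Step 13. [r1c6∈{5}] r1c6 has the single candidate 5, so r1c6=5.
Step 14. [r7c7∈{1}] nothing but 1 survives at r7c7. So r7c7=1.
Step 15. [r8c3∈{6}] only 6 remains possible at r8c3, so r8c3=6.
Step 16. [r5c6∈{6}] r5c6 is down to just 6. So r5c6=6.
Step 17. [r2c2∈{5}] r2c2 has the single candidate 5. So r2c2=5.
Step 18. [r6c9∈{6}] r6c9 has the single candidate 6 ⇒ r6c9=6.
Step 19. [r7c9∈{5}] nothing but 5 survives at r7c9, so r7c9=5.
Step 20. [r9c8∈{7}] only 7 remains possible at r9c8 ⇒ r9c8=7.
Step 21. [r8c5∈{1}] r8c5 has the single candidate 1 ⇒ r8c5=1.
Step 22. [r1c2∈{4}] r1c2 has the single candidate 4. So r1c2=4.
Step 23. [r1c3∈{3}] r1c3's peers cover all but 3, so r1c3=3.
Step 24. [r2c8∈{8}] r2c8 is down to just 8. So r2c8=8.
Step 25. [r7c4∈{8}] only 8 remains possible at r7c4, so r7c4=8.
Step 26. [r4c4∈{1}] r4c4 is down to just 1. So r4c4=1.
Step 27. [r2c1∈{9}] r2c1's peers cover all but 9 ⇒ r2c1=9.
Step 28. [r2c4∈{7}] nothing but 7 survives at r2c4. So r2c4=7.
Step 29. [r9c6∈{9}] r9c6's peers cover all but 9. So r9c6=9.
Step 30. [r5c7∈{3}] only 3 remains possible at r5c7. So r5c7=3.
Step 31. [r5c8∈{9}] r5c8's peers cover all but 9, so r5c8=9.
Step 32. [r5c2∈{7}] nothing but 7 survives at r5c2. So r5c2=7.
Step 33. [r4c8∈{4}] r4c8 is down to just 4 ⇒ r4c8=4.
Step 34. [r9c2∈{1}] r9c2 has the single candidate 1. So r9c2=1.
Step 35. [r6c5∈{7}] r6c5 has the single candidate 7, so r6c5=7.
Step 36. [r1c7∈{2}] nothing but 2 survives at r1c7. So r1c7=2.

Answer: 8 4 3 9 6 5 2 1 7 / 9 5 1 7 4 2 6 8 3 / 2 6 7 3 8 1 9 5 4 / 6 2 5 1 9 3 7 4 8 / 4 7 8 5 2 6 3 9 1 / 1 3 9 4 7 8 5 2 6 / 7 9 2 8 3 4 1 6 5 / 5 8 6 2 1 7 4 3 9 / 3 1 4 6 5 9 8 7 2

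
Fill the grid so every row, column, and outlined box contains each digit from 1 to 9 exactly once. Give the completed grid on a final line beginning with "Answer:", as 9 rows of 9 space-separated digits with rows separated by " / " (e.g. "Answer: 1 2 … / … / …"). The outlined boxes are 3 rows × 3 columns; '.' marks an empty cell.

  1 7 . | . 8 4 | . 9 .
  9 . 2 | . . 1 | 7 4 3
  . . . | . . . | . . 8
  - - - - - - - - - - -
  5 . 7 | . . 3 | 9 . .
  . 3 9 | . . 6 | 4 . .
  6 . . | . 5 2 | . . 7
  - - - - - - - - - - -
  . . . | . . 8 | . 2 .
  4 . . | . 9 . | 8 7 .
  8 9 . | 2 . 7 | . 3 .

Step 1. [r2c5∈{6}] nothing but 6 survives at r2c5. So r2c5=6.
Step 2. [r2c4∈{5}] r2c4's peers cover all but 5, so r2c4=5.
Step 3. [r6c3∈{1,4,8}] across col 3, 8 lands solely at r6c3. So r6c3=8.
Step 4. [r6c8∈{1}] r6c8 is down to just 1 ⇒ r6c8=1.
Step 5. [r4c2∈{1,2,4}] 1 has one home in box 4: r4c2 ⇒ r4c2=1.
Step 6. [r1c4∈{3}] nothing but 3 survives at r1c4. So r1c4=3.
Step 7. [r8c3∈{1,3,5,6}] across row 8, 3 lands solely at r8c3, so r8c3=3.
Step 8. [r3c7∈{1,2,5,6}] r3c7 is the only open cell in row 3 admitting 1 ⇒ r3c7=1.
Step 9. [r4c5∈{4}] r4c5 is down to just 4. So r4c5=4.
Step 10. [r9c5∈{1}] nothing but 1 survives at r9c5 ⇒ r9c5=1.
Step 11. [r7c9∈{1,4,5,6,9}] row 7 places 9 nowhere but r7c9 ⇒ r7c9=9.
Step 12. [r1c7∈{2,5,6}] r1c7 is the only open cell in col 7 admitting 2. So r1c7=2.
Step 13. [r8c4∈{6}] r8c4 is down to just 6. So r8c4=6.
Step 14. [r3c3∈{4,5,6}] r3c3 is the only open cell in col 3 admitting 4. So r3c3=4.
Step 15. [r4c9∈{2,6}] across row 4, 2 lands solely at r4c9. So r4c9=2.
Step 16. [r5c9∈{5}] nothing but 5 survives at r5c9, so r5c9=5.
Step 17. [r1c3∈{5,6}] in row 1, 5 fits only at r1c3 ⇒ r1c3=5.
Step 18. [r9c3∈{6}] r9c3 is down to just 6, so r9c3=6.
Step 19. [r4c4∈{8}] r4c4's peers cover all but 8. So r4c4=8.
Step 20. [r5c5∈{7}] only 7 remains possible at r5c5. So r5c5=7.
Step 21. [r7c2∈{5}] r7c2 has the single candidate 5 ⇒ r7c2=5.
Step 22. [r3c4∈{7,9}] across row 3, 7 lands solely at r3c4 ⇒ r3c4=7.
Step 23. [r3c2∈{6}] r3c2's peers cover all but 6, so r3c2=6.
Step 24. [r4c8∈{6}] r4c8's peers cover all but 6, so r4c8=6.
Step 25. [r5c4∈{1}] nothing but 1 survives at r5c4 ⇒ r5c4=1.
Step 26. [r7c3∈{1}] r7c3 has the single candidate 1, so r7c3=1.
Step 27. [r7c4∈{4}] nothing but 4 survives at r7c4 ⇒ r7c4=4.
Step 28. [r6c7∈{3}] r6c7 has the single candidate 3. So r6c7=3.
Step 29. [r6c2∈{4}] nothing but 4 survives at r6c2, so r6c2=4.
Step 30. [r8c2∈{2}] nothing but 2 survives at r8c2. So r8c2=2.
Step 31. [r7c7∈{6}] nothing but 6 survives at r7c7 ⇒ r7c7=6.
Step 32. [r8c6∈{5}] only 5 remains possible at r8c6 ⇒ r8c6=5.
Step 33. [r7c5∈{3}] r7c5 has the single candidate 3, so r7c5=3.
Step 34. [r3c1∈{3}] r3c1's peers cover all but 3, so r3c1=3.
Step 35. [r9c7∈{5}] r9c7 is down to just 5, so r9c7=5.
Step 36. [r9c9∈{4}] r9c9 has the single candidate 4 ⇒ r9c9=4.
Step 37. [r5c1∈{2}] r5c1 has the single candidate 2 ⇒ r5c1=2.
Step 38. [r1c9∈{6}] r1c9's peers cover all but 6 ⇒ r1c9=6.
Step 39. [r3c5∈{2}] nothing but 2 survives at r3c5 ⇒ r3c5=2.
Step 40. [r7c1∈{7}] only 7 remains possible at r7c1, so r7c1=7.
Step 41. [r5c8∈{8}] r5c8's peers cover all but 8 ⇒ r5c8=8.
Step 42. [r3c6∈{9}] r3c6's peers cover all but 9 ⇒ r3c6=9.
Step 43. [r3c8∈{5}] r3c8's peers cover all but 5, so r3c8=5.
Step 44. [r2c2∈{8}] only 8 remains possible at r2c2. So r2c2=8.
Step 45. [r6c4∈{9}] r6c4 has the single candidate 9, so r6c4=9.
Step 46. [r8c9∈{1}] nothing but 1 survives at r8c9. So r8c9=1.

Answer: 1 7 5 3 8 4 2 9 6 / 9 8 2 5 6 1 7 4 3 / 3 6 4 7 2 9 1 5 8 / 5 1 7 8 4 3 9 6 2 / 2 3 9 1 7 6 4 8 5 / 6 4 8 9 5 2 3 1 7 / 7 5 1 4 3 8 6 2 9 / 4 2 3 6 9 5 8 7 1 / 8 9 6 2 1 7 5 3 4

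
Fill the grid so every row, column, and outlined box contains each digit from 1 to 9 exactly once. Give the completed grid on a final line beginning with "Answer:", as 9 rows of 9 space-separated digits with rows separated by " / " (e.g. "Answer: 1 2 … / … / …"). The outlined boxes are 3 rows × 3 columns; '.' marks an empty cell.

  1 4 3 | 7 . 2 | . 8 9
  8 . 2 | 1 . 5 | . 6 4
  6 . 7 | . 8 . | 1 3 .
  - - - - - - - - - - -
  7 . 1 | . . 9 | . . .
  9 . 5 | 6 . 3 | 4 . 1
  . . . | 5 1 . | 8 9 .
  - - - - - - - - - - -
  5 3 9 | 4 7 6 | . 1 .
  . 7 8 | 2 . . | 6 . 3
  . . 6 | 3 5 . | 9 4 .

Step 1. [r3c9∈{2,5}] across row 3, 2 lands solely at r3c9 ⇒ r3c9=2.
Step 2. [r4c9∈{5,6}] 5 has one home in col 9: r4c9 ⇒ r4c9=5.
Step 3. [r4c8∈{2}] r4c8's peers cover all but 2, so r4c8=2.
Step 4. [r6c9∈{6,7}] 6 has one home in col 9: r6c9. So r6c9=6.
Step 5. [r6c2∈{2}] only 2 remains possible at r6c2 ⇒ r6c2=2.
Step 6. [r3c4∈{9}] r3c4 has the single candidate 9 ⇒ r3c4=9.
Step 7. [r9c6∈{1,8}] in col 6, 8 fits only at r9c6, so r9c6=8.
Step 8. [r6c3∈{4}] r6c3's peers cover all but 4. So r6c3=4.
Step 9. [r5c2∈{8}] r5c2 has the single candidate 8. So r5c2=8.
Step 10. [r4c7∈{3}] nothing but 3 survives at r4c7. So r4c7=3.
Step 11. [r4c2∈{6}] nothing but 6 survives at r4c2. So r4c2=6.
Step 12. [r3c6∈{4}] r3c6 is down to just 4. So r3c6=4.
Step 13. [r9c2∈{1}] r9c2's peers cover all but 1, so r9c2=1.
Step 14. [r5c8∈{7}] nothing but 7 survives at r5c8, so r5c8=7.
Step 15. [r4c4∈{8}] r4c4 is down to just 8 ⇒ r4c4=8.
Step 16. [r9c9∈{7}] r9c9 has the single candidate 7, so r9c9=7.
Step 17. [r8c8∈{5}] only 5 remains possible at r8c8. So r8c8=5.
Step 18. [r1c5∈{6}] r1c5 is down to just 6. So r1c5=6.
Step 19. [r6c1∈{3}] only 3 remains possible at r6c1, so r6c1=3.
Step 20. [r1c7∈{5}] only 5 remains possible at r1c7 ⇒ r1c7=5.
Step 21. [r2c5∈{3}] r2c5 has the single candidate 3, so r2c5=3.
Step 22. [r8c1∈{4}] r8c1 is down to just 4. So r8c1=4.
Step 23. [r7c7∈{2}] r7c7 has the single candidate 2, so r7c7=2.
Step 24. [r7c9∈{8}] r7c9 is down to just 8 ⇒ r7c9=8.
Step 25. [r4c5∈{4}] r4c5 is down to just 4, so r4c5=4.
Step 26. [r5c5∈{2}] r5c5's peers cover all but 2 ⇒ r5c5=2.
Step 27. [r8c6∈{1}] r8c6's peers cover all but 1 ⇒ r8c6=1.
Step 28. [r2c7∈{7}] r2c7 is down to just 7. So r2c7=7.
Step 29. [r8c5∈{9}] r8c5 has the single candidate 9. So r8c5=9.
Step 30. [r9c1∈{2}] nothing but 2 survives at r9c1, so r9c1=2.
Step 31. [r2c2∈{9}] r2c2 has the single candidate 9 ⇒ r2c2=9.
Step 32. [r6c6∈{7}] only 7 remains possible at r6c6, so r6c6=7.
Step 33. [r3c2∈{5}] r3c2 is down to just 5 ⇒ r3c2=5.

Answer: 1 4 3 7 6 2 5 8 9 / 8 9 2 1 3 5 7 6 4 / 6 5 7 9 8 4 1 3 2 / 7 6 1 8 4 9 3 2 5 / 9 8 5 6 2 3 4 7 1 / 3 2 4 5 1 7 8 9 6 / 5 3 9 4 7 6 2 1 8 / 4 7 8 2 9 1 6 5 3 / 2 1 6 3 5 8 9 4 7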